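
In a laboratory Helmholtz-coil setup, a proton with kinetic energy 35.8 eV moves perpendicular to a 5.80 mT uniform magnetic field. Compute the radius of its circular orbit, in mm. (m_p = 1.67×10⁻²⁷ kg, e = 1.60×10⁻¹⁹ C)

r ≈ 149 mm

Convert the energy: K = 35.8 eV = 5.73×10^-18 J.
v = √(2K/m) = √(2·5.73×10^-18/1.67×10^-27) = 8.28×10^4 m/s.
r = mv/(qB) = (1.67×10^-27)(8.28×10^4) / [(1×1.60×10^-19)(5.80×10^-3)] = 0.149 m.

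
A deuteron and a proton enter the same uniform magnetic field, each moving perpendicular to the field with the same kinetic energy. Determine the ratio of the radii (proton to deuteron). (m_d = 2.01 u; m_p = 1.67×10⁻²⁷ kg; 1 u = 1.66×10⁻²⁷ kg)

r = √(2mK)/(qB) ⇒ at equal K, r ∝ √m/q.
r_{proton}/r_{deuteron} = 0.707.

ratio ≈ 0.707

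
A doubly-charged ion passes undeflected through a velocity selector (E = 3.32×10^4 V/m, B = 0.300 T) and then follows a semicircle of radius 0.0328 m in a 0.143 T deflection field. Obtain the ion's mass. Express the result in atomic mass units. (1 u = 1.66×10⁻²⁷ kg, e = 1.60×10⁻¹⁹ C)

v = E/B₁ = 1.11×10^5 m/s.
From r = mv/(qB₂), m = qB₂r/v = (2×1.60×10^-19)(0.143)(0.0328) / (1.11×10^5) = 1.36×10^-26 kg.
In atomic mass units: m = 1.36×10^-26 / 1.66×10^-27 = 8.17 u.

m ≈ 8.17 u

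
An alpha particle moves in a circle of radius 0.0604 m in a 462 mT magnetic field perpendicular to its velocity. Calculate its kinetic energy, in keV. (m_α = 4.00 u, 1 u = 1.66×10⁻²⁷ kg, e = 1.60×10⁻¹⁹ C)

v = qBr/m = (2×1.60×10^-19)(0.462)(0.0604) / (6.64×10^-27) = 1.34×10^6 m/s.
K = ½mv² = 0.5·(6.64×10^-27)·(1.34×10^6)² = 6.00×10^-15 J = 37.5 keV.

K ≈ 37.5 keV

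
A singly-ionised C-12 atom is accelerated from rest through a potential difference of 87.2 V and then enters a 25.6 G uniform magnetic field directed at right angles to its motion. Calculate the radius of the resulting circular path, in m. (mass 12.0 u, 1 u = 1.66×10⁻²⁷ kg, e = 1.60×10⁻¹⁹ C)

r ≈ 1.82 m

The kinetic energy gained is K = qV = (1×1.60×10^-19)(87.2) = 1.40×10^-17 J.
v = √(2K/m) = 3.74×10^4 m/s.
r = mv/(qB) = (1.99×10^-26)(3.74×10^4) / [(1×1.60×10^-19)(2.56×10^-3)] = 1.82 m.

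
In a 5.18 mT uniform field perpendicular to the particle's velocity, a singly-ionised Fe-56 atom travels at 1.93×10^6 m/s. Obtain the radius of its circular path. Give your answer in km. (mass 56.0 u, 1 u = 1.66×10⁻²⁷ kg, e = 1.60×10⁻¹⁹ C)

The magnetic force provides the centripetal force: qvB = mv²/r, so r = mv/(qB).
r = (9.30×10^-26 kg)(1.93×10^6 m/s) / [(1×1.60×10^-19 C)(5.18×10^-3 T)] = 216 m.

r ≈ 0.216 km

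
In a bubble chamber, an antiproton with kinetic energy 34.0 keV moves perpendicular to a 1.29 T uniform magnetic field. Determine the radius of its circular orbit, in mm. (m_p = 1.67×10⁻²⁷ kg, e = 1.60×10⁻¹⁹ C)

r ≈ 20.7 mm

Convert the energy: K = 34.0 keV = 5.44×10^-15 J.
v = √(2K/m) = √(2·5.44×10^-15/1.67×10^-27) = 2.55×10^6 m/s.
r = mv/(qB) = (1.67×10^-27)(2.55×10^6) / [(1×1.60×10^-19)(1.29)] = 0.0207 m.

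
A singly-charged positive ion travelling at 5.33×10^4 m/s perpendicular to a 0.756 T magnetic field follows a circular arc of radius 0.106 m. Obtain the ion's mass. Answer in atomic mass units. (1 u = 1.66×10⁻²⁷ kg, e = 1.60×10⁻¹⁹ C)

m ≈ 145 u

qvB = mv²/r ⇒ m = qBr/v.
m = (1×1.60×10^-19)(0.756)(0.106) / (5.33×10^4) = 2.41×10^-25 kg = 145 u.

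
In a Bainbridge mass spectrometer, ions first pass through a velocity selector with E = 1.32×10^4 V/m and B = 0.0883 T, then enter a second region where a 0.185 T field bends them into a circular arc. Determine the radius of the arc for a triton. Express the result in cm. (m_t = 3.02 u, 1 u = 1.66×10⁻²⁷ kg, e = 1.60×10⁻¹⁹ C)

The selector passes v = E/B = 1.32×10^4/0.0883 = 1.49×10^5 m/s.
In the deflection region, r = mv/(qB₂) = (5.01×10^-27)(1.49×10^5) / [(1×1.60×10^-19)(0.185)] = 0.0253 m.

r ≈ 2.53 cm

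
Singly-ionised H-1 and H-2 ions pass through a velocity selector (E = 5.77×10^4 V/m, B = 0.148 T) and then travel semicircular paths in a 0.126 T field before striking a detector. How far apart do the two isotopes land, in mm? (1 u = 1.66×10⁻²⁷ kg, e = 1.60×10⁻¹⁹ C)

Δd ≈ 64.2 mm

Both emerge at v = E/B₁ = 3.90×10^5 m/s.
r = mv/(qB₂), so r₁ = 0.0321 m and r₂ = 0.0642 m, giving Δr = 0.0321 m.
After a semicircle each ion lands a diameter 2r from the entry slit, so the separation is 2Δr = 0.0642 m.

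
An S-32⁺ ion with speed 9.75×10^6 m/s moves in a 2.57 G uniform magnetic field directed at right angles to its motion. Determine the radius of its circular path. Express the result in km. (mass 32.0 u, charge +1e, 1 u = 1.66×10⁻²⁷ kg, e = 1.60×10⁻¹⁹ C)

The magnetic force provides the centripetal force: qvB = mv²/r, so r = mv/(qB).
r = (5.31×10^-26 kg)(9.75×10^6 m/s) / [(1×1.60×10^-19 C)(2.57×10^-4 T)] = 1.26×10^4 m.

r ≈ 12.6 km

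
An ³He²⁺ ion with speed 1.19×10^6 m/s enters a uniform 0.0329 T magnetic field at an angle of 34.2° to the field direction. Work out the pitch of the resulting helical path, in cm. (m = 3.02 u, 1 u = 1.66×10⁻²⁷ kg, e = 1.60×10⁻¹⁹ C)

The velocity component along B is v∥ = v cos34.2° = 9.84×10^5 m/s.
The cyclotron period T = 2πm/(qB) = 2.99×10^-6 s is set by m, q, B alone.
Pitch = v∥·T = (9.84×10^5)(2.99×10^-6) = 2.94 m.

pitch ≈ 294 cm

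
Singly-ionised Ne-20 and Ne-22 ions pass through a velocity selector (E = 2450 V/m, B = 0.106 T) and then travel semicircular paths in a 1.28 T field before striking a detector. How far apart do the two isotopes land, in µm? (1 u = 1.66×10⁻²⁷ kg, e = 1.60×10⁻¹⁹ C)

Both emerge at v = E/B₁ = 2.31×10^4 m/s.
r = mv/(qB₂), so r₁ = 3.747×10^-3 m and r₂ = 4.122×10^-3 m, giving Δr = 3.75×10^-4 m.
After a semicircle each ion lands a diameter 2r from the entry slit, so the separation is 2Δr = 7.49×10^-4 m.

Δd ≈ 749 µm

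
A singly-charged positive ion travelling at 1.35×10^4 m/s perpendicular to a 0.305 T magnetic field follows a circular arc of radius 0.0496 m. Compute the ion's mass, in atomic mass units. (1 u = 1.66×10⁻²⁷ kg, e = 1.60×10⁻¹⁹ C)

qvB = mv²/r ⇒ m = qBr/v.
m = (1×1.60×10^-19)(0.305)(0.0496) / (1.35×10^4) = 1.79×10^-25 kg = 108 u.

m ≈ 108 u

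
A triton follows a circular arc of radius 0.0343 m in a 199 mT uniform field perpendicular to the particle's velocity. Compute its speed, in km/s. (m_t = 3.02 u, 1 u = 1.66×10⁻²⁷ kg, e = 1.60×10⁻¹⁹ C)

From qvB = mv²/r, v = qBr/m.
v = (1×1.60×10^-19)(0.199)(0.0343) / (5.01×10^-27) = 2.18×10^5 m/s.

v ≈ 218 km/s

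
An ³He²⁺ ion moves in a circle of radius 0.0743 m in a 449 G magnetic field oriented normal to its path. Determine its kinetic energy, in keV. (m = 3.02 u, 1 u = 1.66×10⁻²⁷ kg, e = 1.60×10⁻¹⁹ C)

v = qBr/m = (2×1.60×10^-19)(0.0449)(0.0743) / (5.01×10^-27) = 2.13×10^5 m/s.
K = ½mv² = 0.5·(5.01×10^-27)·(2.13×10^5)² = 1.14×10^-16 J = 0.710 keV.

K ≈ 0.710 keV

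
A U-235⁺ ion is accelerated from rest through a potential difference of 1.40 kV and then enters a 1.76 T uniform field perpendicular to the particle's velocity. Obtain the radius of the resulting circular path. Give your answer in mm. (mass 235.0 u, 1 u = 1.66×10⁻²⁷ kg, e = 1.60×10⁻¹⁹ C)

The kinetic energy gained is K = qV = (1×1.60×10^-19)(1400) = 2.24×10^-16 J.
v = √(2K/m) = 3.39×10^4 m/s.
r = mv/(qB) = (3.90×10^-25)(3.39×10^4) / [(1×1.60×10^-19)(1.76)] = 0.0469 m.

r ≈ 46.9 mm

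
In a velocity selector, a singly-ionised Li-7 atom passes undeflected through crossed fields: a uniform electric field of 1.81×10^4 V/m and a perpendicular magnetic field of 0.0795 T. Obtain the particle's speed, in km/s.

v ≈ 228 km/s

For zero net force, qE = qvB, so v = E/B.
v = (1.81×10^4) / (0.0795) = 2.28×10^5 m/s.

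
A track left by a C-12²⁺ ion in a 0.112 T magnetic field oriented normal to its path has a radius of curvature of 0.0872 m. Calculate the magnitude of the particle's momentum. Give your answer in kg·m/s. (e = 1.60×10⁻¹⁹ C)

Since qvB = mv²/r, the momentum p = mv = qBr.
p = (2×1.60×10^-19)(0.112)(0.0872) = 3.13×10^-21 kg·m/s.

p ≈ 3.13×10^-21 kg·m/s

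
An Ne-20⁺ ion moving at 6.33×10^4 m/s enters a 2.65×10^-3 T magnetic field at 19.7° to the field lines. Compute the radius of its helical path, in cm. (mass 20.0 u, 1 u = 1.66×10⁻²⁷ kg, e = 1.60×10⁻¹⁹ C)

Only the perpendicular component v⊥ = v sin19.7° = 2.13×10^4 m/s is bent by the field.
r = m v⊥ /(qB) = (3.32×10^-26)(2.13×10^4) / [(1×1.60×10^-19)(2.65×10^-3)] = 1.67 m.

r ≈ 167 cm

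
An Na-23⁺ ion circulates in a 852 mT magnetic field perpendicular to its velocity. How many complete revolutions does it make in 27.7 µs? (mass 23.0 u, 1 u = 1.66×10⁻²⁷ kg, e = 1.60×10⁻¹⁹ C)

N = 15

T = 2πm/(qB) = 2π(3.818×10^-26) / [(1×1.60×10^-19)(0.852)] = 1.7598×10^-6 s.
N = t/T = 2.77×10^-5 / 1.7598×10^-6 ≈ 15.74, so 15 complete revolutions.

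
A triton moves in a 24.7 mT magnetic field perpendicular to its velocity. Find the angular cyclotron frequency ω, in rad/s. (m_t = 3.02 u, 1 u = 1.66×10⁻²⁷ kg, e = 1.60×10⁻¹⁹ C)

ω = qB/m = (1×1.60×10^-19)(0.0247) / (5.01×10^-27) = 7.88×10^5 rad/s.

ω ≈ 7.88×10^5 rad/s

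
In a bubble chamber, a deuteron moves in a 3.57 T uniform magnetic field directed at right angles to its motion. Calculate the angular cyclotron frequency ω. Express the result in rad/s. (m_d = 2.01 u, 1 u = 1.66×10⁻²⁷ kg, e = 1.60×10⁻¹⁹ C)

ω = qB/m = (1×1.60×10^-19)(3.57) / (3.34×10^-27) = 1.71×10^8 rad/s.

ω ≈ 1.71×10^8 rad/s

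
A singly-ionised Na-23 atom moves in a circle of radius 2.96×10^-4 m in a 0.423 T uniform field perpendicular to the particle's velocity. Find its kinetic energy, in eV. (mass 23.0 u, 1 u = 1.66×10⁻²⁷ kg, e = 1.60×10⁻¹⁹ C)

K ≈ 0.0328 eV

v = qBr/m = (1×1.60×10^-19)(0.423)(2.96×10^-4) / (3.82×10^-26) = 525 m/s.
K = ½mv² = 0.5·(3.82×10^-26)·(525)² = 5.26×10^-21 J = 0.0328 eV.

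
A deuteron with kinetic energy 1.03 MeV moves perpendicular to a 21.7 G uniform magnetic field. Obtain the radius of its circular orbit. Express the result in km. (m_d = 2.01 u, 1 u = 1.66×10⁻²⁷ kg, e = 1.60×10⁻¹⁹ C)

Convert the energy: K = 1.03 MeV = 1.65×10^-13 J.
v = √(2K/m) = √(2·1.65×10^-13/3.34×10^-27) = 9.94×10^6 m/s.
r = mv/(qB) = (3.34×10^-27)(9.94×10^6) / [(1×1.60×10^-19)(2.17×10^-3)] = 95.5 m.

r ≈ 0.0955 km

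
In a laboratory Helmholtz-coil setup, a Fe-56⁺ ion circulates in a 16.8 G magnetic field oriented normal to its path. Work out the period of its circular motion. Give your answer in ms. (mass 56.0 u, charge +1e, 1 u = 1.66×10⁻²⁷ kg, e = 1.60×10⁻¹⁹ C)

T ≈ 2.17 ms

The cyclotron period is independent of speed: T = 2πm/(qB).
T = 2π(9.30×10^-26) / [(1×1.60×10^-19)(1.68×10^-3)] = 2.17×10^-3 s.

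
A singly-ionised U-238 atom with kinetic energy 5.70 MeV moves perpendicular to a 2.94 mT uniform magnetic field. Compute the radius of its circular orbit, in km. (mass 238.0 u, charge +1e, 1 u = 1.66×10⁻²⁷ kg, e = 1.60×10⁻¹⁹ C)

r ≈ 1.80 km

Convert the energy: K = 5.70 MeV = 9.12×10^-13 J.
v = √(2K/m) = √(2·9.12×10^-13/3.95×10^-25) = 2.15×10^6 m/s.
r = mv/(qB) = (3.95×10^-25)(2.15×10^6) / [(1×1.60×10^-19)(2.94×10^-3)] = 1800 m.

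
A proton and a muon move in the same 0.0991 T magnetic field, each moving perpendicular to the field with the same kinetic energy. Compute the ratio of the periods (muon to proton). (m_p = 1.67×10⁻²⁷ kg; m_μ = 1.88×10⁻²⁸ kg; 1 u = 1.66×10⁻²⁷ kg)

T = 2πm/(qB) is independent of speed, so T₂/T₁ = (m₂/q₂)/(m₁/q₁).
T_{muon}/T_{proton} = (1.88×10^-28/1e) / (1.67×10^-27/1e) = 0.113.

ratio ≈ 0.113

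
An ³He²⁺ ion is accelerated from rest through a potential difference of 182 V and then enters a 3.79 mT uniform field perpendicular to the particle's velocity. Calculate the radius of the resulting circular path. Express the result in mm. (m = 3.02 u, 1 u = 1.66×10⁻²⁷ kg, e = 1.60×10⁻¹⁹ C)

r ≈ 630 mm

The kinetic energy gained is K = qV = (2×1.60×10^-19)(182) = 5.82×10^-17 J.
v = √(2K/m) = 1.52×10^5 m/s.
r = mv/(qB) = (5.01×10^-27)(1.52×10^5) / [(2×1.60×10^-19)(3.79×10^-3)] = 0.630 m.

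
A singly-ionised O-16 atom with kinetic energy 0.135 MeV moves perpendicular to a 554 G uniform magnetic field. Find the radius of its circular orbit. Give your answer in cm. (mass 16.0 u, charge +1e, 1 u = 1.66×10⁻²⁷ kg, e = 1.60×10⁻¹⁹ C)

Convert the energy: K = 0.135 MeV = 2.16×10^-14 J.
v = √(2K/m) = √(2·2.16×10^-14/2.66×10^-26) = 1.28×10^6 m/s.
r = mv/(qB) = (2.66×10^-26)(1.28×10^6) / [(1×1.60×10^-19)(0.0554)] = 3.82 m.

r ≈ 382 cm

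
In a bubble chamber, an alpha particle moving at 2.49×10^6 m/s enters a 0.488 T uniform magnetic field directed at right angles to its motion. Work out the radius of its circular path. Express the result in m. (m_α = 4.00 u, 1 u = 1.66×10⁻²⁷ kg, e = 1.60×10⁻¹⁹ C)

r ≈ 0.106 m

The magnetic force provides the centripetal force: qvB = mv²/r, so r = mv/(qB).
r = (6.64×10^-27 kg)(2.49×10^6 m/s) / [(2×1.60×10^-19 C)(0.488 T)] = 0.106 m.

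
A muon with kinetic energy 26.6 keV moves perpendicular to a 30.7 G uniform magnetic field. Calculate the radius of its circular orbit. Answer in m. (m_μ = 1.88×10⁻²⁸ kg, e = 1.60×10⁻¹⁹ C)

r ≈ 2.58 m

Convert the energy: K = 26.6 keV = 4.26×10^-15 J.
v = √(2K/m) = √(2·4.26×10^-15/1.88×10^-28) = 6.73×10^6 m/s.
r = mv/(qB) = (1.88×10^-28)(6.73×10^6) / [(1×1.60×10^-19)(3.07×10^-3)] = 2.58 m.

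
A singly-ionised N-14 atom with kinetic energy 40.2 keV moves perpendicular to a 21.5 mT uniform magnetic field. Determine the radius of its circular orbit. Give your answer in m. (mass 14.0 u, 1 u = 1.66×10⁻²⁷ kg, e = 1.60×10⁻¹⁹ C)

Convert the energy: K = 40.2 keV = 6.43×10^-15 J.
v = √(2K/m) = √(2·6.43×10^-15/2.32×10^-26) = 7.44×10^5 m/s.
r = mv/(qB) = (2.32×10^-26)(7.44×10^5) / [(1×1.60×10^-19)(0.0215)] = 5.03 m.

r ≈ 5.03 m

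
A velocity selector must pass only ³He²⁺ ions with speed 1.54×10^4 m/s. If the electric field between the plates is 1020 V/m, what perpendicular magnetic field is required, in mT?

qE = qvB ⇒ B = E/v = (1020) / (1.54×10^4) = 0.0662 T.

B ≈ 66.2 mT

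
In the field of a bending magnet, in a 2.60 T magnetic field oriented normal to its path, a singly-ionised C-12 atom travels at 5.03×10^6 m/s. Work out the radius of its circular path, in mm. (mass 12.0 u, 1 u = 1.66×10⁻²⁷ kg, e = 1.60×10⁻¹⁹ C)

r ≈ 241 mm

The magnetic force provides the centripetal force: qvB = mv²/r, so r = mv/(qB).
r = (1.99×10^-26 kg)(5.03×10^6 m/s) / [(1×1.60×10^-19 C)(2.60 T)] = 0.241 m.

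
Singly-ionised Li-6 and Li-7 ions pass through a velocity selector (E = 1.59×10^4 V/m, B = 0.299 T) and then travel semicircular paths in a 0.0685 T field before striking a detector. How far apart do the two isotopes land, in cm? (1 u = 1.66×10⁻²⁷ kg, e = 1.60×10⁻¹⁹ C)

Both emerge at v = E/B₁ = 5.32×10^4 m/s.
r = mv/(qB₂), so r₁ = 0.04833 m and r₂ = 0.05638 m, giving Δr = 8.05×10^-3 m.
After a semicircle each ion lands a diameter 2r from the entry slit, so the separation is 2Δr = 0.0161 m.

Δd ≈ 1.61 cm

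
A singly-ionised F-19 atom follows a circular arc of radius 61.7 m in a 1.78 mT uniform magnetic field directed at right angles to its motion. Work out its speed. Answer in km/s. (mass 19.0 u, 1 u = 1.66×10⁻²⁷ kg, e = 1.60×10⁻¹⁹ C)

v ≈ 557 km/s

From qvB = mv²/r, v = qBr/m.
v = (1×1.60×10^-19)(1.78×10^-3)(61.7) / (3.15×10^-26) = 5.57×10^5 m/s.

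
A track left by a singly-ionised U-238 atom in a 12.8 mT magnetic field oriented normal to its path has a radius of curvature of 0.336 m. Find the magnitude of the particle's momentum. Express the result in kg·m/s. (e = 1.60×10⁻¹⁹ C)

Since qvB = mv²/r, the momentum p = mv = qBr.
p = (1×1.60×10^-19)(0.0128)(0.336) = 6.88×10^-22 kg·m/s.

p ≈ 6.88×10^-22 kg·m/s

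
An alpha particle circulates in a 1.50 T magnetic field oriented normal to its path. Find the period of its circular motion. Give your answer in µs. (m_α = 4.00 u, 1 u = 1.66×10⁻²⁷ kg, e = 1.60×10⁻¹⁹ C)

T ≈ 0.0869 µs

The cyclotron period is independent of speed: T = 2πm/(qB).
T = 2π(6.64×10^-27) / [(2×1.60×10^-19)(1.50)] = 8.69×10^-8 s.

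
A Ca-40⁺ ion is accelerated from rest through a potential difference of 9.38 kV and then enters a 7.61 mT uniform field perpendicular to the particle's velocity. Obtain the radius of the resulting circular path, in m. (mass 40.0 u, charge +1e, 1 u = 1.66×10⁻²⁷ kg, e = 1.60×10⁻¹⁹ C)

r ≈ 11.6 m

The kinetic energy gained is K = qV = (1×1.60×10^-19)(9380) = 1.50×10^-15 J.
v = √(2K/m) = 2.13×10^5 m/s.
r = mv/(qB) = (6.64×10^-26)(2.13×10^5) / [(1×1.60×10^-19)(7.61×10^-3)] = 11.6 m.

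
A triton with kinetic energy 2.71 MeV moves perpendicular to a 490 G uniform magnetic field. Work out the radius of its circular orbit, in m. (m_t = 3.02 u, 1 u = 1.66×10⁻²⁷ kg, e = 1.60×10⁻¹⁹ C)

Convert the energy: K = 2.71 MeV = 4.34×10^-13 J.
v = √(2K/m) = √(2·4.34×10^-13/5.01×10^-27) = 1.32×10^7 m/s.
r = mv/(qB) = (5.01×10^-27)(1.32×10^7) / [(1×1.60×10^-19)(0.0490)] = 8.41 m.

r ≈ 8.41 m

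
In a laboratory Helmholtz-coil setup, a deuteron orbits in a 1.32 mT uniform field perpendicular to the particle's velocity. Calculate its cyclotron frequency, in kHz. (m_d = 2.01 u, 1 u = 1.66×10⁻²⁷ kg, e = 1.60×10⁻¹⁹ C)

f ≈ 10.1 kHz

f = qB/(2πm) = (1×1.60×10^-19)(1.32×10^-3) / [2π(3.34×10^-27)] = 1.01×10^4 Hz.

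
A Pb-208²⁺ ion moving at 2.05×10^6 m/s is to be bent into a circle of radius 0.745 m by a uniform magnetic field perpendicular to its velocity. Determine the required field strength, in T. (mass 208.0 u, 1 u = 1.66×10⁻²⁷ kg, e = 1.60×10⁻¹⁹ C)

B ≈ 2.97 T

qvB = mv²/r gives B = mv/(qr).
B = (3.45×10^-25)(2.05×10^6) / [(2×1.60×10^-19)(0.745)] = 2.97 T.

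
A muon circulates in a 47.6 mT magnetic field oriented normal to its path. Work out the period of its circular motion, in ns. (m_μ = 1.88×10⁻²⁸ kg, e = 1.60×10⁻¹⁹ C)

T ≈ 155 ns

The cyclotron period is independent of speed: T = 2πm/(qB).
T = 2π(1.88×10^-28) / [(1×1.60×10^-19)(0.0476)] = 1.55×10^-7 s.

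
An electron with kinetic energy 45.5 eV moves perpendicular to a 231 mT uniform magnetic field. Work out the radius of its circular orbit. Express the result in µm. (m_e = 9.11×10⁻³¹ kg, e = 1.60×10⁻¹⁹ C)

r ≈ 98.5 µm

Convert the energy: K = 45.5 eV = 7.28×10^-18 J.
v = √(2K/m) = √(2·7.28×10^-18/9.11×10^-31) = 4.00×10^6 m/s.
r = mv/(qB) = (9.11×10^-31)(4.00×10^6) / [(1×1.60×10^-19)(0.231)] = 9.85×10^-5 m.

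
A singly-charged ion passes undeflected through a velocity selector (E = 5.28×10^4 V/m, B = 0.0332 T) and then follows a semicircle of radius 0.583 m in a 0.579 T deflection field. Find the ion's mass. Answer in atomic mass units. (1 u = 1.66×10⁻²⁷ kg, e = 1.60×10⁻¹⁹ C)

m ≈ 20.5 u

v = E/B₁ = 1.59×10^6 m/s.
From r = mv/(qB₂), m = qB₂r/v = (1×1.60×10^-19)(0.579)(0.583) / (1.59×10^6) = 3.40×10^-26 kg.
In atomic mass units: m = 3.40×10^-26 / 1.66×10^-27 = 20.5 u.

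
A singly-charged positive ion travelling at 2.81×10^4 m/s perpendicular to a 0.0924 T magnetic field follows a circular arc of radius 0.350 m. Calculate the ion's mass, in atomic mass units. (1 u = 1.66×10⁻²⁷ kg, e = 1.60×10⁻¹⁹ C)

m ≈ 111 u

qvB = mv²/r ⇒ m = qBr/v.
m = (1×1.60×10^-19)(0.0924)(0.350) / (2.81×10^4) = 1.84×10^-25 kg = 111 u.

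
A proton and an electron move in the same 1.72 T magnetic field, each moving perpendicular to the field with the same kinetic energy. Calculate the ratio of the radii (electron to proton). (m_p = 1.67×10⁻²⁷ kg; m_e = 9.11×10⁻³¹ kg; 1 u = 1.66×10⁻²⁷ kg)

r = √(2mK)/(qB) ⇒ at equal K, r ∝ √m/q.
r_{electron}/r_{proton} = 0.0234.

ratio ≈ 0.0234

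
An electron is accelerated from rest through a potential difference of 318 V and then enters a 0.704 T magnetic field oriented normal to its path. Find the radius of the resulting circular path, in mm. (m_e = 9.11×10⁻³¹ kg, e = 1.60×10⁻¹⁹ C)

The kinetic energy gained is K = qV = (1×1.60×10^-19)(318) = 5.09×10^-17 J.
v = √(2K/m) = 1.06×10^7 m/s.
r = mv/(qB) = (9.11×10^-31)(1.06×10^7) / [(1×1.60×10^-19)(0.704)] = 8.55×10^-5 m.

r ≈ 0.0855 mm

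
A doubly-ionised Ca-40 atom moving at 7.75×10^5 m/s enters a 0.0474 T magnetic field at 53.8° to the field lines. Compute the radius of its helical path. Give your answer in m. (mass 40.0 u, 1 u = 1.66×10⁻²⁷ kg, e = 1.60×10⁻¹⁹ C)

r ≈ 2.74 m

Only the perpendicular component v⊥ = v sin53.8° = 6.25×10^5 m/s is bent by the field.
r = m v⊥ /(qB) = (6.64×10^-26)(6.25×10^5) / [(2×1.60×10^-19)(0.0474)] = 2.74 m.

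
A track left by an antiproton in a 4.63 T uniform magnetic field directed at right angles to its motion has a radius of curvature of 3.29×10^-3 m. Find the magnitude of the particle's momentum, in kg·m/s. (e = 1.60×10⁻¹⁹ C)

Since qvB = mv²/r, the momentum p = mv = qBr.
p = (1×1.60×10^-19)(4.63)(3.29×10^-3) = 2.44×10^-21 kg·m/s.

p ≈ 2.44×10^-21 kg·m/s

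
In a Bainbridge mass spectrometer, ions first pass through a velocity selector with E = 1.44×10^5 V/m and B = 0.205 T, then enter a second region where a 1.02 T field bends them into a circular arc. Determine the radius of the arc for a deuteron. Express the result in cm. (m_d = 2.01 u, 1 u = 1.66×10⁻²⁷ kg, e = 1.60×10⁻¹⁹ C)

The selector passes v = E/B = 1.44×10^5/0.205 = 7.02×10^5 m/s.
In the deflection region, r = mv/(qB₂) = (3.34×10^-27)(7.02×10^5) / [(1×1.60×10^-19)(1.02)] = 0.0144 m.

r ≈ 1.44 cm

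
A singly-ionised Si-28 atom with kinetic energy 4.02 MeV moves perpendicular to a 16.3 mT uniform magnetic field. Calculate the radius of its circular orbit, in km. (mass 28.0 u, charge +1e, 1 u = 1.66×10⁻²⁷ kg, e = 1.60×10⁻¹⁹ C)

r ≈ 0.0938 km

Convert the energy: K = 4.02 MeV = 6.43×10^-13 J.
v = √(2K/m) = √(2·6.43×10^-13/4.65×10^-26) = 5.26×10^6 m/s.
r = mv/(qB) = (4.65×10^-26)(5.26×10^6) / [(1×1.60×10^-19)(0.0163)] = 93.8 m.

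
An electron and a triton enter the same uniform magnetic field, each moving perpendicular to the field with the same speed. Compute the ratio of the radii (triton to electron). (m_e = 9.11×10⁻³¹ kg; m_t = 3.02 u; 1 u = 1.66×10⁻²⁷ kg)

ratio ≈ 5500

r = mv/(qB) ⇒ at equal v, r ∝ m/q.
r_{triton}/r_{electron} = 5500.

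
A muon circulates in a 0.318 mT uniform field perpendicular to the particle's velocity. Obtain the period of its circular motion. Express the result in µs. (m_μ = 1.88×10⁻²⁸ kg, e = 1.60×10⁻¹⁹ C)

The cyclotron period is independent of speed: T = 2πm/(qB).
T = 2π(1.88×10^-28) / [(1×1.60×10^-19)(3.18×10^-4)] = 2.32×10^-5 s.

T ≈ 23.2 µs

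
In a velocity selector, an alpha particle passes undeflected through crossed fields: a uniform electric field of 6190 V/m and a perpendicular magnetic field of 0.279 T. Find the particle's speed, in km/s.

v ≈ 22.2 km/s

For zero net force, qE = qvB, so v = E/B.
v = (6190) / (0.279) = 2.22×10^4 m/s.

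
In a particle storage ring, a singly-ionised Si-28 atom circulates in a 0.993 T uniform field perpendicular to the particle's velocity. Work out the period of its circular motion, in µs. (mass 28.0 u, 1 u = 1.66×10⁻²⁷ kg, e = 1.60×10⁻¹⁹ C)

T ≈ 1.84 µs

The cyclotron period is independent of speed: T = 2πm/(qB).
T = 2π(4.65×10^-26) / [(1×1.60×10^-19)(0.993)] = 1.84×10^-6 s.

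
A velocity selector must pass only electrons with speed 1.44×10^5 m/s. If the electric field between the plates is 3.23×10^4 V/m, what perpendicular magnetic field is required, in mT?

qE = qvB ⇒ B = E/v = (3.23×10^4) / (1.44×10^5) = 0.224 T.

B ≈ 224 mT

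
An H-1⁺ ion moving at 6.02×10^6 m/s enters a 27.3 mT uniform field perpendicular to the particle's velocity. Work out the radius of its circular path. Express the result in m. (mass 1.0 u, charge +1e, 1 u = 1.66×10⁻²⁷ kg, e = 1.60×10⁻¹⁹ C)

The magnetic force provides the centripetal force: qvB = mv²/r, so r = mv/(qB).
r = (1.66×10^-27 kg)(6.02×10^6 m/s) / [(1×1.60×10^-19 C)(0.0273 T)] = 2.29 m.

r ≈ 2.29 m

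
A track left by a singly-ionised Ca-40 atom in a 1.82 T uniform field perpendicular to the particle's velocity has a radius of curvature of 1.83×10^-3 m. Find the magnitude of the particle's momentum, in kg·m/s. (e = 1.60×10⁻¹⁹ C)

Since qvB = mv²/r, the momentum p = mv = qBr.
p = (1×1.60×10^-19)(1.82)(1.83×10^-3) = 5.33×10^-22 kg·m/s.

p ≈ 5.33×10^-22 kg·m/s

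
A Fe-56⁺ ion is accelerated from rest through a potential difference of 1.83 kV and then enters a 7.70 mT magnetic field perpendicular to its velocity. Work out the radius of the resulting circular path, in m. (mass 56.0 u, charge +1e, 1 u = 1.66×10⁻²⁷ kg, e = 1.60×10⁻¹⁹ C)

r ≈ 5.99 m

The kinetic energy gained is K = qV = (1×1.60×10^-19)(1830) = 2.93×10^-16 J.
v = √(2K/m) = 7.94×10^4 m/s.
r = mv/(qB) = (9.30×10^-26)(7.94×10^4) / [(1×1.60×10^-19)(7.70×10^-3)] = 5.99 m.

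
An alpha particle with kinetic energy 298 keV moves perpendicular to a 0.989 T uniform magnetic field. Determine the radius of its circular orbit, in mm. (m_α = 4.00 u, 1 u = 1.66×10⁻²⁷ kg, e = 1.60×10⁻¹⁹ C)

r ≈ 79.5 mm

Convert the energy: K = 298 keV = 4.77×10^-14 J.
v = √(2K/m) = √(2·4.77×10^-14/6.64×10^-27) = 3.79×10^6 m/s.
r = mv/(qB) = (6.64×10^-27)(3.79×10^6) / [(2×1.60×10^-19)(0.989)] = 0.0795 m.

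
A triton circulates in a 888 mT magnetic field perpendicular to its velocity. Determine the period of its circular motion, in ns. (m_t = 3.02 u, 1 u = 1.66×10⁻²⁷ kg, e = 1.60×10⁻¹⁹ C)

T ≈ 222 ns

The cyclotron period is independent of speed: T = 2πm/(qB).
T = 2π(5.01×10^-27) / [(1×1.60×10^-19)(0.888)] = 2.22×10^-7 s.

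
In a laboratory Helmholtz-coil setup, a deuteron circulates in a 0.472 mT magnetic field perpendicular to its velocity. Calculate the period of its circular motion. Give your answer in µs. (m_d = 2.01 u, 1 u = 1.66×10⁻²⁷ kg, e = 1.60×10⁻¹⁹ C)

T ≈ 278 µs

The cyclotron period is independent of speed: T = 2πm/(qB).
T = 2π(3.34×10^-27) / [(1×1.60×10^-19)(4.72×10^-4)] = 2.78×10^-4 s.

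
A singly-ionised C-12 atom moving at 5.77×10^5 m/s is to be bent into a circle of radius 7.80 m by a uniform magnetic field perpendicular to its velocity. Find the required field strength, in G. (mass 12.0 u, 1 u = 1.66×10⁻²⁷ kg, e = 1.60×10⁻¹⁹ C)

qvB = mv²/r gives B = mv/(qr).
B = (1.99×10^-26)(5.77×10^5) / [(1×1.60×10^-19)(7.80)] = 9.21×10^-3 T.

B ≈ 92.1 G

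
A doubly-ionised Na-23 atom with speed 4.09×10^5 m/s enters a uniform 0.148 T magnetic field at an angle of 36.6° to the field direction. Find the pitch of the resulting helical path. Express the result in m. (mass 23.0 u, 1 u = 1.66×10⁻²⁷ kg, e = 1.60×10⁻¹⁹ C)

The velocity component along B is v∥ = v cos36.6° = 3.28×10^5 m/s.
The cyclotron period T = 2πm/(qB) = 5.07×10^-6 s is set by m, q, B alone.
Pitch = v∥·T = (3.28×10^5)(5.07×10^-6) = 1.66 m.

pitch ≈ 1.66 m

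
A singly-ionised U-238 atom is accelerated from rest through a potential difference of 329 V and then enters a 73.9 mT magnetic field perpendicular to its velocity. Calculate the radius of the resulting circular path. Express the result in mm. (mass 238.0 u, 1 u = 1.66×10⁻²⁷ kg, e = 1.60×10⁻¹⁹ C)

The kinetic energy gained is K = qV = (1×1.60×10^-19)(329) = 5.26×10^-17 J.
v = √(2K/m) = 1.63×10^4 m/s.
r = mv/(qB) = (3.95×10^-25)(1.63×10^4) / [(1×1.60×10^-19)(0.0739)] = 0.545 m.

r ≈ 545 mm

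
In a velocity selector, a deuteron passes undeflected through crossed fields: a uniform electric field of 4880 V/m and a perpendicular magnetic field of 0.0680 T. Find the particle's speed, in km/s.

v ≈ 71.8 km/s

For zero net force, qE = qvB, so v = E/B.
v = (4880) / (0.0680) = 7.18×10^4 m/s.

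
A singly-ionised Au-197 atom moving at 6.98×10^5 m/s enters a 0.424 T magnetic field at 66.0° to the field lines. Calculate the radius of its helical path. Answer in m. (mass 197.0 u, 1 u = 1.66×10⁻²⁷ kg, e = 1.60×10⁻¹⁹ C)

Only the perpendicular component v⊥ = v sin66.0° = 6.38×10^5 m/s is bent by the field.
r = m v⊥ /(qB) = (3.27×10^-25)(6.38×10^5) / [(1×1.60×10^-19)(0.424)] = 3.07 m.

r ≈ 3.07 m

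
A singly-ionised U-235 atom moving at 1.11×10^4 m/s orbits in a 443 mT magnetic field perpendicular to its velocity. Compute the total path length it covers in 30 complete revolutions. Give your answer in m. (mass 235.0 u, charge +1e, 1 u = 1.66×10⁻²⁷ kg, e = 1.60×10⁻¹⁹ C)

r = mv/(qB) = 0.0611 m, so one revolution covers 2πr = 0.384 m.
In 30 revolutions: L = 30·2πr = 11.5 m.

L ≈ 11.5 m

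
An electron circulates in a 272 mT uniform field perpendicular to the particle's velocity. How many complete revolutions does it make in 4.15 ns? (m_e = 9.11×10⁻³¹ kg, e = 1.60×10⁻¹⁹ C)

N = 31

T = 2πm/(qB) = 2π(9.11×10^-31) / [(1×1.60×10^-19)(0.272)] = 1.3153×10^-10 s.
N = t/T = 4.15×10^-9 / 1.3153×10^-10 ≈ 31.55, so 31 complete revolutions.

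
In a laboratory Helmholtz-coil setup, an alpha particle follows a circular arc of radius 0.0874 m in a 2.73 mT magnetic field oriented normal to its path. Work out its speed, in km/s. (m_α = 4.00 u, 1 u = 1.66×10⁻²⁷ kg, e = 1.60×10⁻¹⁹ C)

From qvB = mv²/r, v = qBr/m.
v = (2×1.60×10^-19)(2.73×10^-3)(0.0874) / (6.64×10^-27) = 1.15×10^4 m/s.

v ≈ 11.5 km/s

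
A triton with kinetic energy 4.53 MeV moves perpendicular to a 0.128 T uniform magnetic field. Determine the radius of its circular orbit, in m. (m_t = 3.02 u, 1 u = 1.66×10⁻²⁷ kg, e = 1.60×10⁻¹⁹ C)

Convert the energy: K = 4.53 MeV = 7.25×10^-13 J.
v = √(2K/m) = √(2·7.25×10^-13/5.01×10^-27) = 1.70×10^7 m/s.
r = mv/(qB) = (5.01×10^-27)(1.70×10^7) / [(1×1.60×10^-19)(0.128)] = 4.16 m.

r ≈ 4.16 m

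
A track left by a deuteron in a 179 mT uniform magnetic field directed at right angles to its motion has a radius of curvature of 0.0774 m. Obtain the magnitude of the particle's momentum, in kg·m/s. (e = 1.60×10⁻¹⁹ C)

p ≈ 2.22×10^-21 kg·m/s

Since qvB = mv²/r, the momentum p = mv = qBr.
p = (1×1.60×10^-19)(0.179)(0.0774) = 2.22×10^-21 kg·m/s.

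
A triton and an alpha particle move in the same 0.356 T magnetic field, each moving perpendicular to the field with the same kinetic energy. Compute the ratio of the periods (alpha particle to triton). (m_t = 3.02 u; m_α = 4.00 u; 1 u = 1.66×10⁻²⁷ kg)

ratio ≈ 0.662

T = 2πm/(qB) is independent of speed, so T₂/T₁ = (m₂/q₂)/(m₁/q₁).
T_{alpha particle}/T_{triton} = (6.64×10^-27/2e) / (5.01×10^-27/1e) = 0.662.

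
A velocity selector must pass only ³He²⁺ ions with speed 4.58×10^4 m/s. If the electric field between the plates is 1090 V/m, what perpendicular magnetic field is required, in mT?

B ≈ 23.8 mT

qE = qvB ⇒ B = E/v = (1090) / (4.58×10^4) = 0.0238 T.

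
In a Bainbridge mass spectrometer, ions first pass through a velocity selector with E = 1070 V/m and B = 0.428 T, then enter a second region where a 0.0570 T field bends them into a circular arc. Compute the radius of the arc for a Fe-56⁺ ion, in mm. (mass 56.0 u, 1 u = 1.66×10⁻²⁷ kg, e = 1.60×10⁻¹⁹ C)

The selector passes v = E/B = 1070/0.428 = 2500 m/s.
In the deflection region, r = mv/(qB₂) = (9.30×10^-26)(2500) / [(1×1.60×10^-19)(0.0570)] = 0.0255 m.

r ≈ 25.5 mm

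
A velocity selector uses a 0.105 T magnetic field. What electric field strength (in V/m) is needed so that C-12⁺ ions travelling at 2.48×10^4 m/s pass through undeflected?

E ≈ 2600 V/m

qE = qvB ⇒ E = vB = (2.48×10^4)(0.105) = 2600 V/m.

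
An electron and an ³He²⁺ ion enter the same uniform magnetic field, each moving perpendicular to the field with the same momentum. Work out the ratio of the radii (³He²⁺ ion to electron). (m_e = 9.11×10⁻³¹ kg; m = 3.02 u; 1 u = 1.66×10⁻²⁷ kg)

r = p/(qB) ⇒ at equal p, r ∝ 1/q.
r_{³He²⁺ ion}/r_{electron} = 0.500.

ratio ≈ 0.500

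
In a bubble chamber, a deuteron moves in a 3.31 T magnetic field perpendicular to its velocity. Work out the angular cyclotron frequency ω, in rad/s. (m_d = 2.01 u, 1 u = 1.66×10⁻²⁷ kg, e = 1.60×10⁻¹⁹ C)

ω = qB/m = (1×1.60×10^-19)(3.31) / (3.34×10^-27) = 1.59×10^8 rad/s.

ω ≈ 1.59×10^8 rad/s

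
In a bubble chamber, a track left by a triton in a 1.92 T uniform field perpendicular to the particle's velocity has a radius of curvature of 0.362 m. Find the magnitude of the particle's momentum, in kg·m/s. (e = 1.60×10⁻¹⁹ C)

Since qvB = mv²/r, the momentum p = mv = qBr.
p = (1×1.60×10^-19)(1.92)(0.362) = 1.11×10^-19 kg·m/s.

p ≈ 1.11×10^-19 kg·m/s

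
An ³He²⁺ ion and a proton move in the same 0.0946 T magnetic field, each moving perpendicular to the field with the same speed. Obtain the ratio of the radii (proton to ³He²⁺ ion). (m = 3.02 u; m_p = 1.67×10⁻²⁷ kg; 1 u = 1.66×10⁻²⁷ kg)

ratio ≈ 0.666

r = mv/(qB) ⇒ at equal v, r ∝ m/q.
r_{proton}/r_{³He²⁺ ion} = 0.666.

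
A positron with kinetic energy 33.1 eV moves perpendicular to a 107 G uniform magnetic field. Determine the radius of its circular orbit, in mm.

Convert the energy: K = 33.1 eV = 5.30×10^-18 J.
v = √(2K/m) = √(2·5.30×10^-18/9.11×10^-31) = 3.41×10^6 m/s.
r = mv/(qB) = (9.11×10^-31)(3.41×10^6) / [(1×1.60×10^-19)(0.0107)] = 1.81×10^-3 m.

r ≈ 1.81 mm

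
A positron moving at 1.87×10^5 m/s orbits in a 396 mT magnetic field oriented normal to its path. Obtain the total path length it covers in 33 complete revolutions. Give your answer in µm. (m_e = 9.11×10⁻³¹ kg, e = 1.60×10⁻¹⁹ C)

L ≈ 557 µm

r = mv/(qB) = 2.69×10^-6 m, so one revolution covers 2πr = 1.69×10^-5 m.
In 33 revolutions: L = 33·2πr = 5.57×10^-4 m.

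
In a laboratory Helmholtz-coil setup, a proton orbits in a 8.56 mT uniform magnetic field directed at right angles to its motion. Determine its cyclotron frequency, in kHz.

f ≈ 131 kHz

f = qB/(2πm) = (1×1.60×10^-19)(8.56×10^-3) / [2π(1.67×10^-27)] = 1.31×10^5 Hz.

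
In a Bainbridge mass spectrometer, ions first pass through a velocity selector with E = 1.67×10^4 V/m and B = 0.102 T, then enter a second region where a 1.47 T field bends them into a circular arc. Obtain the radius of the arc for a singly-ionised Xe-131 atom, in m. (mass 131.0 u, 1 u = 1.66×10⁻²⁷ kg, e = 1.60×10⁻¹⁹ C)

r ≈ 0.151 m

The selector passes v = E/B = 1.67×10^4/0.102 = 1.64×10^5 m/s.
In the deflection region, r = mv/(qB₂) = (2.17×10^-25)(1.64×10^5) / [(1×1.60×10^-19)(1.47)] = 0.151 m.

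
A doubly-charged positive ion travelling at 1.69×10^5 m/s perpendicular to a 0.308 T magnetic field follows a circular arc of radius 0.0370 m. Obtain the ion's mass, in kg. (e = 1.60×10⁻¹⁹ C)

qvB = mv²/r ⇒ m = qBr/v.
m = (2×1.60×10^-19)(0.308)(0.0370) / (1.69×10^5) = 2.16×10^-26 kg.

m ≈ 2.16×10^-26 kg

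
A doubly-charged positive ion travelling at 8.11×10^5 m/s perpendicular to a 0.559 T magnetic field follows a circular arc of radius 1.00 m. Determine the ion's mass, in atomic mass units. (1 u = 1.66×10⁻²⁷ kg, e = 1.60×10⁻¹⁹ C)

m ≈ 133 u

qvB = mv²/r ⇒ m = qBr/v.
m = (2×1.60×10^-19)(0.559)(1.00) / (8.11×10^5) = 2.21×10^-25 kg = 133 u.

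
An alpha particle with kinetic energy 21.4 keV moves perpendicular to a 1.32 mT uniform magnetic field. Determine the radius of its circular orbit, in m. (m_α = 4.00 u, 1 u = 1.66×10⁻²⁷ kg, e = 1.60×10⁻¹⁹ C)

Convert the energy: K = 21.4 keV = 3.42×10^-15 J.
v = √(2K/m) = √(2·3.42×10^-15/6.64×10^-27) = 1.02×10^6 m/s.
r = mv/(qB) = (6.64×10^-27)(1.02×10^6) / [(2×1.60×10^-19)(1.32×10^-3)] = 16.0 m.

r ≈ 16.0 m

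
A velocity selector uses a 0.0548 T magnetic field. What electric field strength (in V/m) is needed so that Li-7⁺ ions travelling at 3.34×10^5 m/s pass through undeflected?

E ≈ 1.83×10^4 V/m

qE = qvB ⇒ E = vB = (3.34×10^5)(0.0548) = 1.83×10^4 V/m.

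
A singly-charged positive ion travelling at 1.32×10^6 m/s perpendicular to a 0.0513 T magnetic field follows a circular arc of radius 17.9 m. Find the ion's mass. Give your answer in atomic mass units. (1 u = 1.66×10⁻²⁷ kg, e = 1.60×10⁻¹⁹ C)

qvB = mv²/r ⇒ m = qBr/v.
m = (1×1.60×10^-19)(0.0513)(17.9) / (1.32×10^6) = 1.11×10^-25 kg = 67.1 u.

m ≈ 67.1 u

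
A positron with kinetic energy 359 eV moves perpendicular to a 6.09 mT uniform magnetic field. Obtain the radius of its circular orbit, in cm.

r ≈ 1.05 cm

Convert the energy: K = 359 eV = 5.74×10^-17 J.
v = √(2K/m) = √(2·5.74×10^-17/9.11×10^-31) = 1.12×10^7 m/s.
r = mv/(qB) = (9.11×10^-31)(1.12×10^7) / [(1×1.60×10^-19)(6.09×10^-3)] = 0.0105 m.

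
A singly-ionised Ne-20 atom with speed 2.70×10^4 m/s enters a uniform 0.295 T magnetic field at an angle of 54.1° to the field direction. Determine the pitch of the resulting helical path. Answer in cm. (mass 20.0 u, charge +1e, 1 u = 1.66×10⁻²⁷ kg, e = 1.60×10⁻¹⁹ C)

pitch ≈ 7.00 cm

The velocity component along B is v∥ = v cos54.1° = 1.58×10^4 m/s.
The cyclotron period T = 2πm/(qB) = 4.42×10^-6 s is set by m, q, B alone.
Pitch = v∥·T = (1.58×10^4)(4.42×10^-6) = 0.0700 m.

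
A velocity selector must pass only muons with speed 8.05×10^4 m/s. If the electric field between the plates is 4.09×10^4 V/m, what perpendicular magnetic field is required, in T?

B ≈ 0.508 T

qE = qvB ⇒ B = E/v = (4.09×10^4) / (8.05×10^4) = 0.508 T.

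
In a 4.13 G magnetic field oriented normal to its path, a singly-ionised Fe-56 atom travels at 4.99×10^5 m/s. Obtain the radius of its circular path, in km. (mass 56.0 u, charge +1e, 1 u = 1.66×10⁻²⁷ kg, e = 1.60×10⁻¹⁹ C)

The magnetic force provides the centripetal force: qvB = mv²/r, so r = mv/(qB).
r = (9.30×10^-26 kg)(4.99×10^5 m/s) / [(1×1.60×10^-19 C)(4.13×10^-4 T)] = 702 m.

r ≈ 0.702 km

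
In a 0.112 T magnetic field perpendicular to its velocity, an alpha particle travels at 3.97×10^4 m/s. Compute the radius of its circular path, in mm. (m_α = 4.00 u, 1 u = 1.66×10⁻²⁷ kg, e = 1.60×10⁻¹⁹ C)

The magnetic force provides the centripetal force: qvB = mv²/r, so r = mv/(qB).
r = (6.64×10^-27 kg)(3.97×10^4 m/s) / [(2×1.60×10^-19 C)(0.112 T)] = 7.36×10^-3 m.

r ≈ 7.36 mm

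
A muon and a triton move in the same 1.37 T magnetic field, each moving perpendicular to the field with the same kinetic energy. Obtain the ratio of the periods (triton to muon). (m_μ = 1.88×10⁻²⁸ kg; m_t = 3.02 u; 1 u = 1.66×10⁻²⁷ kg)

ratio ≈ 26.7

T = 2πm/(qB) is independent of speed, so T₂/T₁ = (m₂/q₂)/(m₁/q₁).
T_{triton}/T_{muon} = (5.01×10^-27/1e) / (1.88×10^-28/1e) = 26.7.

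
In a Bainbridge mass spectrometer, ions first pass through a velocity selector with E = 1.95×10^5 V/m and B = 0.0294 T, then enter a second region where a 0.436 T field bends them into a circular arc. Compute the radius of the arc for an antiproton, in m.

r ≈ 0.159 m

The selector passes v = E/B = 1.95×10^5/0.0294 = 6.63×10^6 m/s.
In the deflection region, r = mv/(qB₂) = (1.67×10^-27)(6.63×10^6) / [(1×1.60×10^-19)(0.436)] = 0.159 m.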